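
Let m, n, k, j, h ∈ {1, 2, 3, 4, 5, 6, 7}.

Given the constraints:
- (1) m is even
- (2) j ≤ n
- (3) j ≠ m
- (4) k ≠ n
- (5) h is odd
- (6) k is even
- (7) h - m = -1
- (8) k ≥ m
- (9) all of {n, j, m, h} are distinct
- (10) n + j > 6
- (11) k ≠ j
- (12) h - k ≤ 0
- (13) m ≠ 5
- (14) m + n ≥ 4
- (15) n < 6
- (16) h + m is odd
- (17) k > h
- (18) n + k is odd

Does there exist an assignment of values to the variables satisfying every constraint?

Setting (m, n, k, j, h) = (2, 5, 2, 4, 1) satisfies everything: constraint 7: h - m = -1; constraint 10: n + j = 9, and the others follow.

Satisfiable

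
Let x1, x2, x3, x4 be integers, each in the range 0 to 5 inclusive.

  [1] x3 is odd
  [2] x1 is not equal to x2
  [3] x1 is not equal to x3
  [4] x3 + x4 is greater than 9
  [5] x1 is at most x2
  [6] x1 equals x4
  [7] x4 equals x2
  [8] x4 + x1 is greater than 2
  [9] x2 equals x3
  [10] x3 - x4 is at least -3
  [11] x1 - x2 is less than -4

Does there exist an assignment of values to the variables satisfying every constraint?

Unsatisfiable

From constraints 6, 7, and 9, x1 = x4 = x2 = x3, so x1 = x3. But constraint 3 says x1 ≠ x3. Contradiction.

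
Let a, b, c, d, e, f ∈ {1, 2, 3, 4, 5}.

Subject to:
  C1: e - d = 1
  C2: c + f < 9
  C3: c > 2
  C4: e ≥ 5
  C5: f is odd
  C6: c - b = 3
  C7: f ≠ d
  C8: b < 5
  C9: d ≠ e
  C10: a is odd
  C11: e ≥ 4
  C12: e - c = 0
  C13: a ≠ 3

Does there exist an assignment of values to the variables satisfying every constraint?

The assignment a = 1, b = 2, c = 5, d = 4, e = 5, f = 1 works:
  constraint 1 holds since e - d = 1.
  constraint 2 holds since c + f = 6.
  constraint 6 holds since c - b = 3.
The rest check out directly.

Satisfiable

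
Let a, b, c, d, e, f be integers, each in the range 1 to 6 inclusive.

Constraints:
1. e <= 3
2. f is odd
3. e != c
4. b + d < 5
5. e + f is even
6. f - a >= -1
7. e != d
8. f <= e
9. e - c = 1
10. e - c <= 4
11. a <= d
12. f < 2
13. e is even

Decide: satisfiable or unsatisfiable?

Unsatisfiable

Constraint 13 makes e even and constraint 2 makes f odd, so e + f must be odd. Constraint 5 says e + f is even — contradiction.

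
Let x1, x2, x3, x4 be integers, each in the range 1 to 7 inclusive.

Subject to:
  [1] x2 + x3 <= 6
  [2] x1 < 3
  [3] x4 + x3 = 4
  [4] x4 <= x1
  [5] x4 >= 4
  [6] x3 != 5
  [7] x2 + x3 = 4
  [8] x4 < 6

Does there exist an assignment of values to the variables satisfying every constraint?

Unsatisfiable

From constraints 4 and 5: x1 ≥ x4 and x4 ≥ 4, so x1 ≥ 4. From constraint 2: x1 ≤ 2. But 2 < 4, so no value of x1 works.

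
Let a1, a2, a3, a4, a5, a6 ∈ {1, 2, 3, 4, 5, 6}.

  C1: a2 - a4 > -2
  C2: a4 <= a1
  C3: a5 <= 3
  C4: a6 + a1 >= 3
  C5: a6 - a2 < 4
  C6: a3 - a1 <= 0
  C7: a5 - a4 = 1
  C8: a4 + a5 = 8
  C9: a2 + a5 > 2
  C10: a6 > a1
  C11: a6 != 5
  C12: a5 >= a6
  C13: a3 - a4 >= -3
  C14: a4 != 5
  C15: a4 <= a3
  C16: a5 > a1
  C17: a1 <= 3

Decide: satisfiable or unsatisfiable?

From constraints 2 and 17: a4 ≤ a1 ≤ 3. From constraint 3: a5 ≤ 3. Hence a4 + a5 ≤ 6. But constraint 8 requires a4 + a5 = 8, and 8 > 6. Contradiction.

Unsatisfiable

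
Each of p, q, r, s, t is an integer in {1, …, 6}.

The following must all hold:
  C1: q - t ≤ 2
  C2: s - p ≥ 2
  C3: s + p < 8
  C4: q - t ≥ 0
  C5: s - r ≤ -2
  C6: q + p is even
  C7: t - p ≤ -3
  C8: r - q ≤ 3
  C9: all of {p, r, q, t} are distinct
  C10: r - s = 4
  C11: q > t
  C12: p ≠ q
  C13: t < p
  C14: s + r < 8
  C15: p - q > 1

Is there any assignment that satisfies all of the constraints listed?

Constraints 1, 2, 5, 7, and 8 give q − r ≥ -3, r − s ≥ 2, s − p ≥ 2, p − t ≥ 3, t − q ≥ -2.
Adding all 5 inequalities: the left sides telescope to 0, and the right sides sum to (-3) + 2 + 2 + 3 + (-2) = 2. So 0 ≥ 2, which is false.

Unsatisfiable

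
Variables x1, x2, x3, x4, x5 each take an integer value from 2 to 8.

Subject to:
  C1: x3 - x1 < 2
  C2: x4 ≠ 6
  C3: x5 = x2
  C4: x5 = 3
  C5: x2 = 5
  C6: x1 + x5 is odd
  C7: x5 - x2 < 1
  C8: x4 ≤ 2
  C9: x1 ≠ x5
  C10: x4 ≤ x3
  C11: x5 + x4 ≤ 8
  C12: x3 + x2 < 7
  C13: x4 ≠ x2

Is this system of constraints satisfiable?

Unsatisfiable

Constraint 4 fixes x5 = 3 and constraint 5 fixes x2 = 5, but constraint 3 requires x5 = x2. Since 3 ≠ 5, contradiction.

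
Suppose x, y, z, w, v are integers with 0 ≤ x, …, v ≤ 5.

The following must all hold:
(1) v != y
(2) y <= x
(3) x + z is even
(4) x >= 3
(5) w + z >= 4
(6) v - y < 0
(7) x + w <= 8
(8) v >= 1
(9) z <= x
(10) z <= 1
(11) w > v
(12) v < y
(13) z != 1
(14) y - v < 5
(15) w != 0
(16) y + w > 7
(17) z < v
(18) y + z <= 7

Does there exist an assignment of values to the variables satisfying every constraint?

Satisfiable

One satisfying assignment is x = 4, y = 4, z = 0, w = 4, v = 1.
For the less obvious constraints — constraint 5: w + z = 4; constraint 6: v - y = -3 — and the others hold by inspection.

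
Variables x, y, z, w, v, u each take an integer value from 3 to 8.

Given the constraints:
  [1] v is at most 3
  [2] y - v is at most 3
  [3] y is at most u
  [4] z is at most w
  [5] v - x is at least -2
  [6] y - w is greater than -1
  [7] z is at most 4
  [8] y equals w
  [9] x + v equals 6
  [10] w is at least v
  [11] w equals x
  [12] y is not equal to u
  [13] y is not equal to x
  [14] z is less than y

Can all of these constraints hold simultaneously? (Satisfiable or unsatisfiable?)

From constraints 8 and 11, y = w = x, so y = x. But constraint 13 says y ≠ x. Contradiction.

Unsatisfiable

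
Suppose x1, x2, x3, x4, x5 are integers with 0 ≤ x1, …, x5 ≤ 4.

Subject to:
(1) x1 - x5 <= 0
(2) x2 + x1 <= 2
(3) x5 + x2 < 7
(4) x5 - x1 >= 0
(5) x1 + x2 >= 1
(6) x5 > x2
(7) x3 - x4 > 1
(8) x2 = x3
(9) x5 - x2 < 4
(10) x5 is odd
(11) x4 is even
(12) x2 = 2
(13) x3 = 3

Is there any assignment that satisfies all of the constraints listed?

Unsatisfiable

Constraint 12 fixes x2 = 2 and constraint 13 fixes x3 = 3, but constraint 8 requires x2 = x3. Since 2 ≠ 3, contradiction.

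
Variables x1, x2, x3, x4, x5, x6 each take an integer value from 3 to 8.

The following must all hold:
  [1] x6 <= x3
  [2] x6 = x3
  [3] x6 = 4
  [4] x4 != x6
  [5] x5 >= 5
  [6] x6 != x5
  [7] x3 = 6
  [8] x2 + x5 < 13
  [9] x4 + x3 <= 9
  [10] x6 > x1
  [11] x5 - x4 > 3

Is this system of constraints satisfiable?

Constraint 3 fixes x6 = 4 and constraint 7 fixes x3 = 6, but constraint 2 requires x6 = x3. Since 4 ≠ 6, contradiction.

Unsatisfiable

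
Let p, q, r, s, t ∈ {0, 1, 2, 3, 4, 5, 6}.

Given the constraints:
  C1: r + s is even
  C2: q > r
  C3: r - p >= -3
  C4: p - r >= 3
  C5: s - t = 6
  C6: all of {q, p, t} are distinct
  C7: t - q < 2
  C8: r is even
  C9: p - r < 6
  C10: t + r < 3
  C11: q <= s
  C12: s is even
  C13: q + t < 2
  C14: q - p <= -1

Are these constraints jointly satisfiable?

Satisfiable

Take p = 3, q = 1, r = 0, s = 6, t = 0. Then constraint 3: r - p = -3; constraint 4: p - r = 3; constraint 5: s - t = 6, and every other listed constraint is also met.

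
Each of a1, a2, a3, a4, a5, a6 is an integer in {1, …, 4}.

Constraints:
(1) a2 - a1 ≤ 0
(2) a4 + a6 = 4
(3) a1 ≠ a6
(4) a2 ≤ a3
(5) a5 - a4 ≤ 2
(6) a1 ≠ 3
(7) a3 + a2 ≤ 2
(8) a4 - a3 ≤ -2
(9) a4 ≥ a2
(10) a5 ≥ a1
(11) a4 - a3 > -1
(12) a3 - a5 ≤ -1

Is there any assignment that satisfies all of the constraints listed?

Constraints 5, 8, and 12 give a4 − a5 ≥ -2, a5 − a3 ≥ 1, a3 − a4 ≥ 2.
Adding all 3 inequalities: the left sides telescope to 0, and the right sides sum to (-2) + 1 + 2 = 1. So 0 ≥ 1, which is false.

Unsatisfiable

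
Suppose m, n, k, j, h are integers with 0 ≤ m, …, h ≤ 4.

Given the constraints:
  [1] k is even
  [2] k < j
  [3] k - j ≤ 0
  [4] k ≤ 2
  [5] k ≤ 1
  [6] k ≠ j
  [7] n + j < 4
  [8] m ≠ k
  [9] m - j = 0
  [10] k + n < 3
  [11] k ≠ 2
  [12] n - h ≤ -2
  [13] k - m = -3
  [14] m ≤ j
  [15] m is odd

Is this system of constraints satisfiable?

Try m = 3, n = 0, k = 0, j = 3, h = 2.
Check constraint 3: k - j = -3; constraint 7: n + j = 3. The remaining constraints are straightforward to verify.

Satisfiable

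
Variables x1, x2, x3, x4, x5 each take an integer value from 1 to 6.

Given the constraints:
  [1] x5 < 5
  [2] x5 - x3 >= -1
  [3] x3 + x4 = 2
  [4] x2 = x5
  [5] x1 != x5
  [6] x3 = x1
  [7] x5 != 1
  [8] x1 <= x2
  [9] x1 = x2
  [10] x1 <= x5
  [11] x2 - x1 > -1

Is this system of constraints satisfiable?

From constraints 4 and 9, x1 = x2 = x5, so x1 = x5. But constraint 5 says x1 ≠ x5. Contradiction.

Unsatisfiable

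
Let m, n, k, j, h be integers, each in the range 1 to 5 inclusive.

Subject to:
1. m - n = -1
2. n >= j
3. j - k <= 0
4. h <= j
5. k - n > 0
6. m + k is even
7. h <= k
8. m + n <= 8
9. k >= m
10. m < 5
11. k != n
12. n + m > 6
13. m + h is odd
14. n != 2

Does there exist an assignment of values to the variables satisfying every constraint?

Setting (m, n, k, j, h) = (3, 4, 5, 4, 4) satisfies everything: constraint 1: m - n = -1; constraint 3: j - k = -1; constraint 5: k - n = 1, and the others follow.

Satisfiable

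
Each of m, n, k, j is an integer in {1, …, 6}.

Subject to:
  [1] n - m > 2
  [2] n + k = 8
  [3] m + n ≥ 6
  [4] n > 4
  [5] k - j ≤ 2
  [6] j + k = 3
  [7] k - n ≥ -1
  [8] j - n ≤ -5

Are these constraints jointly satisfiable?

Unsatisfiable

Constraints 5, 7, and 8 give j − k ≥ -2, k − n ≥ -1, n − j ≥ 5.
Adding all 3 inequalities: the left sides telescope to 0, and the right sides sum to (-2) + (-1) + 5 = 2. So 0 ≥ 2, which is false.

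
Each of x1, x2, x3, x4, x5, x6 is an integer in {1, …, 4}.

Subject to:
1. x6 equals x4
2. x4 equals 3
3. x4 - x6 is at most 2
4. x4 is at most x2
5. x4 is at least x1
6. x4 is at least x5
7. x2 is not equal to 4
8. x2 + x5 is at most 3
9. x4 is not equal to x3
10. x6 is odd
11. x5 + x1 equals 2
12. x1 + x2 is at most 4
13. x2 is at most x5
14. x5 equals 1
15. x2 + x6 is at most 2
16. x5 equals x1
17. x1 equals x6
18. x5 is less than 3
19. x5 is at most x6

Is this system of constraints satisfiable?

Unsatisfiable

Constraint 14 fixes x5 = 1 and constraint 2 fixes x4 = 3. Constraints 1, 16, and 17 give x5 = x1 = x6 = x4, so x5 = x4. But 1 ≠ 3 — contradiction.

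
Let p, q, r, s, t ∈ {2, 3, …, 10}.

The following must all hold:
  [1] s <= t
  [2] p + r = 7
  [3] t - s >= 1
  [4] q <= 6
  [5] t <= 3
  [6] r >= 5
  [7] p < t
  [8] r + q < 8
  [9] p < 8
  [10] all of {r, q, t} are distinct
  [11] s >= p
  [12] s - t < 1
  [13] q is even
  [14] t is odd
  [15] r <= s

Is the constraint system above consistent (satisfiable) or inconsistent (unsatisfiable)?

From constraints 6 and 15: s ≥ r and r ≥ 5, so s ≥ 5. From constraints 1 and 5: s ≤ t and t ≤ 3, so s ≤ 3. But 3 < 5, so no value of s works.

Unsatisfiable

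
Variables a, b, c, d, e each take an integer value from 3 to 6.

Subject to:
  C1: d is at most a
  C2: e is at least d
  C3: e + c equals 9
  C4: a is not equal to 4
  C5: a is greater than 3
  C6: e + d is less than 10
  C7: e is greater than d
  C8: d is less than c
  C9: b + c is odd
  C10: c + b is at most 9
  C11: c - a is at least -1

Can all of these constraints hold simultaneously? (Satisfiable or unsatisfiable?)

Try a = 6, b = 4, c = 5, d = 3, e = 4.
Check constraint 3: e + c = 9; constraint 6: e + d = 7; constraint 10: c + b = 9. The remaining constraints are straightforward to verify.

Satisfiable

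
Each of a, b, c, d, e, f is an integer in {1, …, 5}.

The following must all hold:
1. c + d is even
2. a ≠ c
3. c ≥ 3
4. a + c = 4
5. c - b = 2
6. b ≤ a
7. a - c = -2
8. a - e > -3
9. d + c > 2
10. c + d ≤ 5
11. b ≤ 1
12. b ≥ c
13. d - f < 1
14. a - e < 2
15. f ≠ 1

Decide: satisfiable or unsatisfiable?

From constraint 3: c ≥ 3. From constraints 11 and 12: c ≤ b and b ≤ 1, so c ≤ 1. But 1 < 3, so no value of c works.

Unsatisfiable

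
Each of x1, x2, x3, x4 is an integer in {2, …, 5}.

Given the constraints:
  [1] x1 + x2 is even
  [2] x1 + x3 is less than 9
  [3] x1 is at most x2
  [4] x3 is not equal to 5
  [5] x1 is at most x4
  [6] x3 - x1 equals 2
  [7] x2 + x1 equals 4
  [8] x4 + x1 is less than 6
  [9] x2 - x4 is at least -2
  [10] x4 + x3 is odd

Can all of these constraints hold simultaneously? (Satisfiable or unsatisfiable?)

Try x1 = 2, x2 = 2, x3 = 4, x4 = 3.
Check constraint 2: x1 + x3 = 6; constraint 6: x3 - x1 = 2; constraint 7: x2 + x1 = 4. The remaining constraints are straightforward to verify.

Satisfiable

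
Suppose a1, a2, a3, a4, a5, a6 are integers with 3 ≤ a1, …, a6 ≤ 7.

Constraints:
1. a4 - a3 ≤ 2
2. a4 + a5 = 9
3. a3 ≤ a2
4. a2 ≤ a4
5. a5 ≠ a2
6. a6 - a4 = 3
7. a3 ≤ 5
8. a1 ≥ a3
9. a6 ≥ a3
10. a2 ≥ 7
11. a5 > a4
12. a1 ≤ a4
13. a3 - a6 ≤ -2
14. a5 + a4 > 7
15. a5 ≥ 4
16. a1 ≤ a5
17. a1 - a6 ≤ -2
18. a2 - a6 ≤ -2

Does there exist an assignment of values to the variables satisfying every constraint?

From constraints 4 and 10: a4 ≥ a2 ≥ 7. From constraint 15: a5 ≥ 4. Hence a4 + a5 ≥ 11. But constraint 2 requires a4 + a5 = 9, and 9 < 11. Contradiction.

Unsatisfiable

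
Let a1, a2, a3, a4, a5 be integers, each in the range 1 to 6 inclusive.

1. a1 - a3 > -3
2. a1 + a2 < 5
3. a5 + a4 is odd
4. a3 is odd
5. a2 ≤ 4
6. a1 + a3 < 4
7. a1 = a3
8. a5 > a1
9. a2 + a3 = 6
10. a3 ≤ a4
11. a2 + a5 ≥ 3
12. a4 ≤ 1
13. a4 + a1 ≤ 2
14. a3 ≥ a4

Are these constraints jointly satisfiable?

From constraint 5: a2 ≤ 4. From constraints 10 and 12: a3 ≤ a4 ≤ 1. Hence a2 + a3 ≤ 5. But constraint 9 requires a2 + a3 = 6, and 6 > 5. Contradiction.

Unsatisfiable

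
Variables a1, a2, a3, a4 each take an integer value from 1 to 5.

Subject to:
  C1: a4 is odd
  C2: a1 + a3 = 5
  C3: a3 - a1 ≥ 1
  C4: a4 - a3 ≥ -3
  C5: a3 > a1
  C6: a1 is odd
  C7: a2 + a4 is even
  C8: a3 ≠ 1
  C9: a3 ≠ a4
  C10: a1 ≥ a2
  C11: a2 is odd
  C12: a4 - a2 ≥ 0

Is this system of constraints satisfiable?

Try a1 = 1, a2 = 1, a3 = 4, a4 = 3.
Check constraint 2: a1 + a3 = 5; constraint 3: a3 - a1 = 3. The remaining constraints are straightforward to verify.

Satisfiable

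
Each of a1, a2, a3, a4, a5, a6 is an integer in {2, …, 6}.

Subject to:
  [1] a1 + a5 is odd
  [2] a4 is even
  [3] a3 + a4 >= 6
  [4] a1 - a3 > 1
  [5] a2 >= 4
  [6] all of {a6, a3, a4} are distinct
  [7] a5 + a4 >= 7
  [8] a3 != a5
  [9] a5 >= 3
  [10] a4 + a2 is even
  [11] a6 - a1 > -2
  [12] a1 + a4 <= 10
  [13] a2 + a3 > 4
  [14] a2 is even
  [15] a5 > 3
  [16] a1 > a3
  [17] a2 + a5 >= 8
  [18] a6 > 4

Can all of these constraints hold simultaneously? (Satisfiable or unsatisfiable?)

Satisfiable

One satisfying assignment is a1 = 5, a2 = 4, a3 = 3, a4 = 4, a5 = 6, a6 = 5.
For the less obvious constraints — constraint 3: a3 + a4 = 7; constraint 4: a1 - a3 = 2 — and the others hold by inspection.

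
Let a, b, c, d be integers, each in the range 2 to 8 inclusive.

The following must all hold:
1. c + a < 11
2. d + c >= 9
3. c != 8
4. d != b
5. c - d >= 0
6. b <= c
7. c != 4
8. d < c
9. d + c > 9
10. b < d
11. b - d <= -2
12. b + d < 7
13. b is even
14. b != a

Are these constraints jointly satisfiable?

Take a = 4, b = 2, c = 6, d = 4. Then constraint 1: c + a = 10; constraint 2: d + c = 10; constraint 5: c - d = 2, and every other listed constraint is also met.

Satisfiable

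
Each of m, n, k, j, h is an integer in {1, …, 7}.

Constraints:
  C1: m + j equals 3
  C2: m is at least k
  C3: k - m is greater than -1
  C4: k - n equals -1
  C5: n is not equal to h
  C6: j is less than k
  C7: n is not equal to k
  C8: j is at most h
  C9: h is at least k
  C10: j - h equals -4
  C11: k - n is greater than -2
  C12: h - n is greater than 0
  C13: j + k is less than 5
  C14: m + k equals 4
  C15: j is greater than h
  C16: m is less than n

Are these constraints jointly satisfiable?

Unsatisfiable

Constraints 2, 6, 12, 15, and 16 give k ≤ m, m < n, n < h, h < j, j < k. Chaining: k ≤ m < n < h < j < k, which forces k < k — impossible.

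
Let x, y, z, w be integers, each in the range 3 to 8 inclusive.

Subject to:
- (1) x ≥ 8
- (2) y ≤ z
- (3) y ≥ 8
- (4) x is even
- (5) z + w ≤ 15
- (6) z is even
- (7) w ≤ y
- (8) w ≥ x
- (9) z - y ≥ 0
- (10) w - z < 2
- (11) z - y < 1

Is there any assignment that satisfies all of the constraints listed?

From constraints 2 and 3: z ≥ y ≥ 8. From constraints 1 and 8: w ≥ x ≥ 8. Hence z + w ≥ 16. But constraint 5 requires z + w ≤ 15, and 15 < 16. Contradiction.

Unsatisfiable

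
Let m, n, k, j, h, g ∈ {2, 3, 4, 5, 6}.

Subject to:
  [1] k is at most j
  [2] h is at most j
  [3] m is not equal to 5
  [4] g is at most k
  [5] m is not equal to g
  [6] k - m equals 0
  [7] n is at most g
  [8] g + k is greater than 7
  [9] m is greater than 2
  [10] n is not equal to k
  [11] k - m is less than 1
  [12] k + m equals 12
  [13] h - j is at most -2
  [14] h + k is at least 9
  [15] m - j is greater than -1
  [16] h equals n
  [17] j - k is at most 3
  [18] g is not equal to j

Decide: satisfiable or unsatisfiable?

Satisfiable

The assignment m = 6, n = 4, k = 6, j = 6, h = 4, g = 4 works:
  constraint 6 holds since k - m = 0.
  constraint 8 holds since g + k = 10.
  constraint 11 holds since k - m = 0.
The rest check out directly.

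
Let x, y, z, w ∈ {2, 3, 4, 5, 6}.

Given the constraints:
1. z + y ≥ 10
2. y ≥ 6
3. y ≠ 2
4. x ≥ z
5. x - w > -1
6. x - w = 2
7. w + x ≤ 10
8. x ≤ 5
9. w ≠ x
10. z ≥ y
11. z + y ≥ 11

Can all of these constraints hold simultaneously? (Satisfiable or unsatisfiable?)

From constraints 2 and 10: z ≥ y and y ≥ 6, so z ≥ 6. From constraints 4 and 8: z ≤ x and x ≤ 5, so z ≤ 5. But 5 < 6, so no value of z works.

Unsatisfiable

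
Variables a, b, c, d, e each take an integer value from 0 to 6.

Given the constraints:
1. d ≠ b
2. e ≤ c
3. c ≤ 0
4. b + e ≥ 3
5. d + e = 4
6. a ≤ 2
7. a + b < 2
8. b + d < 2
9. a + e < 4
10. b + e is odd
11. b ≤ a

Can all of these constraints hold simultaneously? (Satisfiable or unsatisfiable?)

Unsatisfiable

From constraints 6 and 11: b ≤ a ≤ 2. From constraints 2 and 3: e ≤ c ≤ 0. Hence b + e ≤ 2. But constraint 4 requires b + e ≥ 3, and 3 > 2. Contradiction.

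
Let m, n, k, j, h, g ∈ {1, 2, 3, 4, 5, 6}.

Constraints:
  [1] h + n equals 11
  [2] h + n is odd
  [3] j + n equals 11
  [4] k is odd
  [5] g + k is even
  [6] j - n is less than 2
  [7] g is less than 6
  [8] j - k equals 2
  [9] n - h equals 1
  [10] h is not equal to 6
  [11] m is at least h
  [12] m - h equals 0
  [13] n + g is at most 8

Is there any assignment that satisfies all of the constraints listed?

Setting (m, n, k, j, h, g) = (5, 6, 3, 5, 5, 1) satisfies everything: constraint 1: h + n = 11; constraint 3: j + n = 11; constraint 6: j - n = -1, and the others follow.

Satisfiable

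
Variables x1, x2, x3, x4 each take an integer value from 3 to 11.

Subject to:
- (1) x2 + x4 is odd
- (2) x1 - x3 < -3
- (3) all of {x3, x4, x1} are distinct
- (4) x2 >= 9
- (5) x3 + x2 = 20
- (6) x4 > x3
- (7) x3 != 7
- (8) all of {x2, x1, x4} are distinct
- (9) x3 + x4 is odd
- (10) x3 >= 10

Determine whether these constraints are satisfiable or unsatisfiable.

Satisfiable

Take x1 = 5, x2 = 10, x3 = 10, x4 = 11. Then constraint 2: x1 - x3 = -5; constraint 3: values 10, 11, 5 are distinct; constraint 5: x3 + x2 = 20, and every other listed constraint is also met.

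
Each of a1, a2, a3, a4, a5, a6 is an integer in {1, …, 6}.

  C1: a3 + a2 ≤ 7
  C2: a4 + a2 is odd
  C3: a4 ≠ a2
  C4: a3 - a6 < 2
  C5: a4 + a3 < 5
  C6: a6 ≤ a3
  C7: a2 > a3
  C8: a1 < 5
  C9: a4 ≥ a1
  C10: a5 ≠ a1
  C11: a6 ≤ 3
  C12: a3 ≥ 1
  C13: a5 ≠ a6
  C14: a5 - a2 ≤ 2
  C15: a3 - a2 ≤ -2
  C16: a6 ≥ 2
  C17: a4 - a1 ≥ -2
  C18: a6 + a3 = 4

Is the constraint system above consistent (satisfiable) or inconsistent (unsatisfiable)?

Try a1 = 2, a2 = 5, a3 = 2, a4 = 2, a5 = 5, a6 = 2.
Check constraint 1: a3 + a2 = 7; constraint 4: a3 - a6 = 0. The remaining constraints are straightforward to verify.

Satisfiable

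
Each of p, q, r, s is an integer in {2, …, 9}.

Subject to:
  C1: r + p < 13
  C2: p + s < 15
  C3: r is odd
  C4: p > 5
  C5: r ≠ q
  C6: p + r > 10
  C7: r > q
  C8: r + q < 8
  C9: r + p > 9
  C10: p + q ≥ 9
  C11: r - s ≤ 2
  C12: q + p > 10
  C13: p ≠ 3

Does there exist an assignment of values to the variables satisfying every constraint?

Satisfiable

One satisfying assignment is p = 9, q = 2, r = 3, s = 4.
For the less obvious constraints — constraint 1: r + p = 12; constraint 2: p + s = 13; constraint 6: p + r = 12 — and the others hold by inspection.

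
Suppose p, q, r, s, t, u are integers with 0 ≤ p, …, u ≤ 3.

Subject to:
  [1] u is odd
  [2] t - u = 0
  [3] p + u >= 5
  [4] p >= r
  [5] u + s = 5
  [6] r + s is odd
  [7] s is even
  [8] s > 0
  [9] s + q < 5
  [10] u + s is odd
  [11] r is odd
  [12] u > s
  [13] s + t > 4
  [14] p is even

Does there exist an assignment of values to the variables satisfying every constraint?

Try p = 2, q = 0, r = 1, s = 2, t = 3, u = 3.
Check constraint 2: t - u = 0; constraint 3: p + u = 5; constraint 5: u + s = 5. The remaining constraints are straightforward to verify.

Satisfiable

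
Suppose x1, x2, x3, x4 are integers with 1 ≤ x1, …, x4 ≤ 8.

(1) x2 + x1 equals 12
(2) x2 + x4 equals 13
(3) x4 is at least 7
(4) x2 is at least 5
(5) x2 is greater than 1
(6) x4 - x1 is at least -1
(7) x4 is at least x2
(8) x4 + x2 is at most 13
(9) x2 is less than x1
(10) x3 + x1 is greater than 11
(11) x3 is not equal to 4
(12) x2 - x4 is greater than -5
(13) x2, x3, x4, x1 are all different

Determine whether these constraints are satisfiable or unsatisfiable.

Satisfiable

Setting (x1, x2, x3, x4) = (7, 5, 6, 8) satisfies everything: constraint 1: x2 + x1 = 12; constraint 2: x2 + x4 = 13; constraint 6: x4 - x1 = 1, and the others follow.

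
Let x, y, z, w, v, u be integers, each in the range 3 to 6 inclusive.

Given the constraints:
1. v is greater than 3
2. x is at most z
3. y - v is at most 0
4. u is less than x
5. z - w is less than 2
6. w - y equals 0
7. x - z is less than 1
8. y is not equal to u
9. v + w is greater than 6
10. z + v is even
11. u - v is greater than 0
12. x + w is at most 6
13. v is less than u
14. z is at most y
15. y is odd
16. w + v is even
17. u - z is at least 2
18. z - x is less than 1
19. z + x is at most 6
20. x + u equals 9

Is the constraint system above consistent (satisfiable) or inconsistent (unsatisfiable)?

Unsatisfiable

Constraints 2, 3, 4, 13, and 14 give y ≤ v, v < u, u < x, x ≤ z, z ≤ y. Chaining: y ≤ v < u < x ≤ z ≤ y, which forces y < y — impossible.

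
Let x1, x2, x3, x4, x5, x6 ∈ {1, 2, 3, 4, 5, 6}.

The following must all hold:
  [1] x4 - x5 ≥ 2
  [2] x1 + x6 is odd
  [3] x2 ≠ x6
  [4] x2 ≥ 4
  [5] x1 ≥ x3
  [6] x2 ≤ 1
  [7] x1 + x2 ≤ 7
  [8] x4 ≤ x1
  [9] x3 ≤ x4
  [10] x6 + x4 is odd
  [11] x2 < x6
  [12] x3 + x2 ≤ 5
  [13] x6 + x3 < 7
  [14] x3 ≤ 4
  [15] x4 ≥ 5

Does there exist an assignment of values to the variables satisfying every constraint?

Unsatisfiable

From constraints 8 and 15: x1 ≥ x4 ≥ 5. From constraint 4: x2 ≥ 4. Hence x1 + x2 ≥ 9. But constraint 7 requires x1 + x2 ≤ 7, and 7 < 9. Contradiction.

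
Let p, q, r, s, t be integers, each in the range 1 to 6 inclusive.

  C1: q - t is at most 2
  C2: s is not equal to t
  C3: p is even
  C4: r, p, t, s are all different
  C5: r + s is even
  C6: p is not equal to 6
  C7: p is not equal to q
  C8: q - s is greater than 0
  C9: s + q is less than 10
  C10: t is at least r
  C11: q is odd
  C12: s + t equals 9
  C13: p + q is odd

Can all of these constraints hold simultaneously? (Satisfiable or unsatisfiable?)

Take p = 4, q = 5, r = 5, s = 3, t = 6. Then constraint 1: q - t = -1; constraint 8: q - s = 2, and every other listed constraint is also met.

Satisfiable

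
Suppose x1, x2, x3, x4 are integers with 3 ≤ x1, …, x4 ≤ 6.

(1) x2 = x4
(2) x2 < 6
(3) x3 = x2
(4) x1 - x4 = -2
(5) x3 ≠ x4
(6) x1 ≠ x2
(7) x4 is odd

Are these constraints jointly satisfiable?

From constraints 1 and 3, x3 = x2 = x4, so x3 = x4. But constraint 5 says x3 ≠ x4. Contradiction.

Unsatisfiable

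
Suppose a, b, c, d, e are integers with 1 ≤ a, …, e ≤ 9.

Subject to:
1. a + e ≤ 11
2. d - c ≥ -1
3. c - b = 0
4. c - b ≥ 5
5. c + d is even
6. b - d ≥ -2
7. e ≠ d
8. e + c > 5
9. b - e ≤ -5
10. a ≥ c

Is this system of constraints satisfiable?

Unsatisfiable

Constraints 2, 4, and 6 give d − c ≥ -1, c − b ≥ 5, b − d ≥ -2.
Adding all 3 inequalities: the left sides telescope to 0, and the right sides sum to (-1) + 5 + (-2) = 2. So 0 ≥ 2, which is false.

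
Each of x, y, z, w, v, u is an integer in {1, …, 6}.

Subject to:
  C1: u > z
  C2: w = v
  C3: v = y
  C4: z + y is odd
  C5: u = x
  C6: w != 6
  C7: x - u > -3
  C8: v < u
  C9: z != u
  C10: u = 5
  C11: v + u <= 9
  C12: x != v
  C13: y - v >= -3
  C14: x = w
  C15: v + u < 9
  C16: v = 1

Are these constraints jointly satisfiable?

Constraint 10 fixes u = 5 and constraint 16 fixes v = 1. Constraints 2, 5, and 14 give u = x = w = v, so u = v. But 5 ≠ 1 — contradiction.

Unsatisfiable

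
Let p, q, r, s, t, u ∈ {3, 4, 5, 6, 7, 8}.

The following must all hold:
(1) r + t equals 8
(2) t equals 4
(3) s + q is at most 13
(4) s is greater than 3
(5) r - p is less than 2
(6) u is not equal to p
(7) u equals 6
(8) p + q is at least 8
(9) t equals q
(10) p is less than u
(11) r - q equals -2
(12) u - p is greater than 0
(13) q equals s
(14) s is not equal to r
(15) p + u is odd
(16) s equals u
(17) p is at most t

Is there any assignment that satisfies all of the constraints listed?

Unsatisfiable

Constraint 2 fixes t = 4 and constraint 7 fixes u = 6. Constraints 9, 13, and 16 give t = q = s = u, so t = u. But 4 ≠ 6 — contradiction.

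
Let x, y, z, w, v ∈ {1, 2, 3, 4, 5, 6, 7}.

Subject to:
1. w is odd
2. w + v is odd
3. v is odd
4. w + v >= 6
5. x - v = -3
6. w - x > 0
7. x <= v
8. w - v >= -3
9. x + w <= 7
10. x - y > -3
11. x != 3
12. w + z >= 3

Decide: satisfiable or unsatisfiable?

Constraint 1 makes w odd and constraint 3 makes v odd, so w + v must be even. Constraint 2 says w + v is odd — contradiction.

Unsatisfiable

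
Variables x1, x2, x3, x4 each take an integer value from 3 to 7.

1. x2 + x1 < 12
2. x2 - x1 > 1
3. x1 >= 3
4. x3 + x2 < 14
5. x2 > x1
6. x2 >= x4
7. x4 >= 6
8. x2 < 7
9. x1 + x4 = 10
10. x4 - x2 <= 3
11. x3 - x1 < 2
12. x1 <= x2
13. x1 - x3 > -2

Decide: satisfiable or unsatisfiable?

Satisfiable

Take x1 = 4, x2 = 6, x3 = 5, x4 = 6. Then constraint 1: x2 + x1 = 10; constraint 2: x2 - x1 = 2, and every other listed constraint is also met.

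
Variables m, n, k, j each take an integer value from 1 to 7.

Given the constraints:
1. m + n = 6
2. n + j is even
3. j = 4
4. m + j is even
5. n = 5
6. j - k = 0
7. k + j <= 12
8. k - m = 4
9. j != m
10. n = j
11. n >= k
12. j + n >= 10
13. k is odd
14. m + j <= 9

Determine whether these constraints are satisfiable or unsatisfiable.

Unsatisfiable

Constraint 5 fixes n = 5 and constraint 3 fixes j = 4, but constraint 10 requires n = j. Since 5 ≠ 4, contradiction.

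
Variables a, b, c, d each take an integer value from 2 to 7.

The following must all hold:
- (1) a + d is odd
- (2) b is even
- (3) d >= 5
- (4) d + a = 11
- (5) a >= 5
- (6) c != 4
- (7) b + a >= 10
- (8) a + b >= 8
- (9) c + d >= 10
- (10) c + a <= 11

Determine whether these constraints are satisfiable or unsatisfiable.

The assignment a = 5, b = 6, c = 6, d = 6 works:
  constraint 4 holds since d + a = 11.
  constraint 7 holds since b + a = 11.
The rest check out directly.

Satisfiable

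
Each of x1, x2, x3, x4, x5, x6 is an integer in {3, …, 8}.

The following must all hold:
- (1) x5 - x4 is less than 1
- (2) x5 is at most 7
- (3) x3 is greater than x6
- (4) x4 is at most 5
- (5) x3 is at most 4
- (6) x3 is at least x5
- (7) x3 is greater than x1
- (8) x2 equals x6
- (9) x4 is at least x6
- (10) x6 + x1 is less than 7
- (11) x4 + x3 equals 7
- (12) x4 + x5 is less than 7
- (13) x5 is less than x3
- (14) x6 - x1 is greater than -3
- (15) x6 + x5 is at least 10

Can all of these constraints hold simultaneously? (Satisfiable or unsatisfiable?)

From constraints 4 and 9: x6 ≤ x4 ≤ 5. From constraints 5 and 6: x5 ≤ x3 ≤ 4. Hence x6 + x5 ≤ 9. But constraint 15 requires x6 + x5 ≥ 10, and 10 > 9. Contradiction.

Unsatisfiable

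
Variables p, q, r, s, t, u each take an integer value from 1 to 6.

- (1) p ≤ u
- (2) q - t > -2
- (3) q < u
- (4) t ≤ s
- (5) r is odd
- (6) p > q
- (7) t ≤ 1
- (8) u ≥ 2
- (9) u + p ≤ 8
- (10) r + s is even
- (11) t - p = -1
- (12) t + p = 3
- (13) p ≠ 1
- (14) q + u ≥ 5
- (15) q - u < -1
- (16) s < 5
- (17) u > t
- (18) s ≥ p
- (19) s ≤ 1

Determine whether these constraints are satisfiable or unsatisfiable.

From constraint 7: t ≤ 1. From constraints 18 and 19: p ≤ s ≤ 1. Hence t + p ≤ 2. But constraint 12 requires t + p = 3, and 3 > 2. Contradiction.

Unsatisfiable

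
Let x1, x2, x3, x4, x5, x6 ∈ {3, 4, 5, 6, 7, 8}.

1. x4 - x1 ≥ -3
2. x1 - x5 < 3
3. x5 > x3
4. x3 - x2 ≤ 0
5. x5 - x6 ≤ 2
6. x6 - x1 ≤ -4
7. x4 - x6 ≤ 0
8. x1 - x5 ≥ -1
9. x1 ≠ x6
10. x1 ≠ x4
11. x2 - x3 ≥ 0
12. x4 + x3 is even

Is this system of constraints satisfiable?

Constraints 1, 6, and 7 give x4 − x1 ≥ -3, x1 − x6 ≥ 4, x6 − x4 ≥ 0.
Adding all 3 inequalities: the left sides telescope to 0, and the right sides sum to (-3) + 4 + 0 = 1. So 0 ≥ 1, which is false.

Unsatisfiable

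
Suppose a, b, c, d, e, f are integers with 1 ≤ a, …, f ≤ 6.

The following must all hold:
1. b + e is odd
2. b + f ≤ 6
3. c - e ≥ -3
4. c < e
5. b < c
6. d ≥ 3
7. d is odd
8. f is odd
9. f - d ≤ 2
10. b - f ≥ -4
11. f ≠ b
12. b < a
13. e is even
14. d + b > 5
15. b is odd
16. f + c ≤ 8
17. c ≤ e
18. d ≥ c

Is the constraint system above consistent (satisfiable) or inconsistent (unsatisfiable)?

Satisfiable

Try a = 2, b = 1, c = 2, d = 5, e = 4, f = 5.
Check constraint 2: b + f = 6; constraint 3: c - e = -2. The remaining constraints are straightforward to verify.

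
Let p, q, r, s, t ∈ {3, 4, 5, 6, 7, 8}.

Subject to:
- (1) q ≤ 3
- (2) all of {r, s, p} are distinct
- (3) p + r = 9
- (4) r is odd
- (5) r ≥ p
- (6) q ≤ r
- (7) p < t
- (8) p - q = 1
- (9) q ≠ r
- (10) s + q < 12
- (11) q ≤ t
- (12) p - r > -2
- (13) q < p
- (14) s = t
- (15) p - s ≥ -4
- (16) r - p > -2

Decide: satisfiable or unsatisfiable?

Satisfiable

Setting (p, q, r, s, t) = (4, 3, 5, 6, 6) satisfies everything: constraint 3: p + r = 9; constraint 8: p - q = 1, and the others follow.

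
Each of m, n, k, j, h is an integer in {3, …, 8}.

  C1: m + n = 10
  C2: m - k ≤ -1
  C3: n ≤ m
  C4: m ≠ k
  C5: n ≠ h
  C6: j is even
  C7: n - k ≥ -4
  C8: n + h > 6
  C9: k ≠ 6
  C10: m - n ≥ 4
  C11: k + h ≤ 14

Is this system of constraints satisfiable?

Constraints 2, 7, and 10 give m − n ≥ 4, n − k ≥ -4, k − m ≥ 1.
Adding all 3 inequalities: the left sides telescope to 0, and the right sides sum to 4 + (-4) + 1 = 1. So 0 ≥ 1, which is false.

Unsatisfiable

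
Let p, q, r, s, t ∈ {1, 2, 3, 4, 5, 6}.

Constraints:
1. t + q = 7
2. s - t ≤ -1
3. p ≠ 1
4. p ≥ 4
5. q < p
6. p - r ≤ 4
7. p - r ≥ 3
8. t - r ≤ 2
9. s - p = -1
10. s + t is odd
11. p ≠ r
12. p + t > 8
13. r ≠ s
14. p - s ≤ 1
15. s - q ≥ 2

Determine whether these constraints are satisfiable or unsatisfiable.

Unsatisfiable

Constraints 2, 7, 8, and 14 give s − p ≥ -1, p − r ≥ 3, r − t ≥ -2, t − s ≥ 1.
Adding all 4 inequalities: the left sides telescope to 0, and the right sides sum to (-1) + 3 + (-2) + 1 = 1. So 0 ≥ 1, which is false.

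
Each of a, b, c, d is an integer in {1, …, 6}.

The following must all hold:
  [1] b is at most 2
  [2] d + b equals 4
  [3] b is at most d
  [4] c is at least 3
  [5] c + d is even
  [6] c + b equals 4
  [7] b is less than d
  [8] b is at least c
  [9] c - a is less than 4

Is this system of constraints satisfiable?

Unsatisfiable

From constraint 4: c ≥ 3. From constraints 1 and 8: c ≤ b and b ≤ 2, so c ≤ 2. But 2 < 3, so no value of c works.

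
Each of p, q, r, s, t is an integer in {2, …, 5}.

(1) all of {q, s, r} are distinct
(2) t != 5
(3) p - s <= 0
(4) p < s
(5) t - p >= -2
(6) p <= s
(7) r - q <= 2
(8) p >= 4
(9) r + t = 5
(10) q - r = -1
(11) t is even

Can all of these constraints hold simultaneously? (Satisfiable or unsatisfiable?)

One satisfying assignment is p = 4, q = 2, r = 3, s = 5, t = 2.
For the less obvious constraints — constraint 3: p - s = -1; constraint 5: t - p = -2; constraint 7: r - q = 1 — and the others hold by inspection.

Satisfiable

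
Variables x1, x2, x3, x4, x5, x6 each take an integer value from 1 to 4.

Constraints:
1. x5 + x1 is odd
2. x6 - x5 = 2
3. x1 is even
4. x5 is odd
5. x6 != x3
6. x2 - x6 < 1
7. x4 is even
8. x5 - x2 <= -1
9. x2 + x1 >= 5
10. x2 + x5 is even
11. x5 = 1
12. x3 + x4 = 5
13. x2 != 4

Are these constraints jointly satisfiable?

Satisfiable

Setting (x1, x2, x3, x4, x5, x6) = (2, 3, 1, 4, 1, 3) satisfies everything: constraint 2: x6 - x5 = 2; constraint 6: x2 - x6 = 0, and the others follow.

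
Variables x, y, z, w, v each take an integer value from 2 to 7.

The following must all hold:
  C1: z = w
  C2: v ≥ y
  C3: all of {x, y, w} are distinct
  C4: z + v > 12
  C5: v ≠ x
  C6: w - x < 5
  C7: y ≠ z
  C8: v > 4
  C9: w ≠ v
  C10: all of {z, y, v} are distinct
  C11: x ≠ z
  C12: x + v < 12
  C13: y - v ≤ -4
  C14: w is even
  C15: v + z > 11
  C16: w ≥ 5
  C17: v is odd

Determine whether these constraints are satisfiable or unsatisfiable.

Satisfiable

Take x = 3, y = 2, z = 6, w = 6, v = 7. Then constraint 4: z + v = 13; constraint 6: w - x = 3, and every other listed constraint is also met.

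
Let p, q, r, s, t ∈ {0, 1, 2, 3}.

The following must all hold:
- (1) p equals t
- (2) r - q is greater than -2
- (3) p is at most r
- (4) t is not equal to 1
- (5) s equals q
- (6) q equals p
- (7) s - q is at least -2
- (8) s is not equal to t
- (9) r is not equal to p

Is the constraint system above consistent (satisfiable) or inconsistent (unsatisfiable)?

Unsatisfiable

From constraints 1, 5, and 6, s = q = p = t, so s = t. But constraint 8 says s ≠ t. Contradiction.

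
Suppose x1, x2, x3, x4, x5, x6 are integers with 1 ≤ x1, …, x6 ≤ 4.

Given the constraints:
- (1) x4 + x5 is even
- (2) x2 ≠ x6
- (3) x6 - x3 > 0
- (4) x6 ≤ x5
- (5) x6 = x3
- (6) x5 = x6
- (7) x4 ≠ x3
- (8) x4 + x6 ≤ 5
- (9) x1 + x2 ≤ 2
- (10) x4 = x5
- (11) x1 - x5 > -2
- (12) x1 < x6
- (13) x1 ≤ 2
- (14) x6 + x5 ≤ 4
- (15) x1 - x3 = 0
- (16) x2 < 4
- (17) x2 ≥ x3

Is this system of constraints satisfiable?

From constraints 5, 6, and 10, x4 = x5 = x6 = x3, so x4 = x3. But constraint 7 says x4 ≠ x3. Contradiction.

Unsatisfiable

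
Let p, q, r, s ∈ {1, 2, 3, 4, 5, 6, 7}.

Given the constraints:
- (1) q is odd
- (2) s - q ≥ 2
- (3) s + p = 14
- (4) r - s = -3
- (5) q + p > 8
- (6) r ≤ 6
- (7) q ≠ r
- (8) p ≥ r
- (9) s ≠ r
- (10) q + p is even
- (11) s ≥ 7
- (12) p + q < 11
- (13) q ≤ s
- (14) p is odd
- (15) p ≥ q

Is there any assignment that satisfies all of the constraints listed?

Try p = 7, q = 3, r = 4, s = 7.
Check constraint 2: s - q = 4; constraint 3: s + p = 14. The remaining constraints are straightforward to verify.

Satisfiable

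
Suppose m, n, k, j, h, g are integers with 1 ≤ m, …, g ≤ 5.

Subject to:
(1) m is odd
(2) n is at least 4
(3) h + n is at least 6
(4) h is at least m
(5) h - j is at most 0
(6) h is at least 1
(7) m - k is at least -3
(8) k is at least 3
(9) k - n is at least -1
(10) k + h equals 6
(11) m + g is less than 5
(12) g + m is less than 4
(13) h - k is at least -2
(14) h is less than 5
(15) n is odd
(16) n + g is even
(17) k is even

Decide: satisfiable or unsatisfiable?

Satisfiable

One satisfying assignment is m = 1, n = 5, k = 4, j = 3, h = 2, g = 1.
For the less obvious constraints — constraint 3: h + n = 7; constraint 5: h - j = -1 — and the others hold by inspection.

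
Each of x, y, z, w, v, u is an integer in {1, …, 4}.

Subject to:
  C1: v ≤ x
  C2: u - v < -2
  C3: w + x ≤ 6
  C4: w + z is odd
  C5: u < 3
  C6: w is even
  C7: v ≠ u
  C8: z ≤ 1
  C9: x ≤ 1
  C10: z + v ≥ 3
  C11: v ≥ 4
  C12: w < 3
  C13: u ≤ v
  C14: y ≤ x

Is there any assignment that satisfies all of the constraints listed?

Unsatisfiable

From constraint 11: v ≥ 4. From constraints 1 and 9: v ≤ x and x ≤ 1, so v ≤ 1. But 1 < 4, so no value of v works.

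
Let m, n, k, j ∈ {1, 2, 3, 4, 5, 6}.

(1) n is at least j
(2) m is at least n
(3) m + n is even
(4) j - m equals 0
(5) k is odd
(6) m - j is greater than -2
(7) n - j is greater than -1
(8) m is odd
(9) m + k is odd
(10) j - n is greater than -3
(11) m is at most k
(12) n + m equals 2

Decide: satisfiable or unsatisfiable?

Constraint 8 makes m odd and constraint 5 makes k odd, so m + k must be even. Constraint 9 says m + k is odd — contradiction.

Unsatisfiable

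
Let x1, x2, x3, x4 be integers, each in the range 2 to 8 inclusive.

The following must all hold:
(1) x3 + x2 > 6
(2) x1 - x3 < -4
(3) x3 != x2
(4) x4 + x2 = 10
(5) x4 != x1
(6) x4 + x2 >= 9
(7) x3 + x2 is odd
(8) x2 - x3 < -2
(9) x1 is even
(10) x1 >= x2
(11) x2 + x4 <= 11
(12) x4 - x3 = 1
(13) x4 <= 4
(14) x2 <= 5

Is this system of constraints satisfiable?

From constraint 13: x4 ≤ 4. From constraint 14: x2 ≤ 5. Hence x4 + x2 ≤ 9. But constraint 4 requires x4 + x2 = 10, and 10 > 9. Contradiction.

Unsatisfiable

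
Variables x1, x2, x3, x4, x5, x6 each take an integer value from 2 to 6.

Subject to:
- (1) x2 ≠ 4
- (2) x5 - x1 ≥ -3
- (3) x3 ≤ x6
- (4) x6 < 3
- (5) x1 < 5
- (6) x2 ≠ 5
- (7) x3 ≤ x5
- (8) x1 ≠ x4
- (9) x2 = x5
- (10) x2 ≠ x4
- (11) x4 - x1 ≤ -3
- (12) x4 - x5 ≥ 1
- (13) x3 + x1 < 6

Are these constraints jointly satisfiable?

Unsatisfiable

Constraints 2, 11, and 12 give x4 − x5 ≥ 1, x5 − x1 ≥ -3, x1 − x4 ≥ 3.
Adding all 3 inequalities: the left sides telescope to 0, and the right sides sum to 1 + (-3) + 3 = 1. So 0 ≥ 1, which is false.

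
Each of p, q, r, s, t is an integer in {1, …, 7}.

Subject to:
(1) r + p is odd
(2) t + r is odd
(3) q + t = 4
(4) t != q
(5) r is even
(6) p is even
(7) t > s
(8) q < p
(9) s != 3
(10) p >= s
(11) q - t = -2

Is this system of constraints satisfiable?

Constraint 5 makes r even and constraint 6 makes p even, so r + p must be even. Constraint 1 says r + p is odd — contradiction.

Unsatisfiable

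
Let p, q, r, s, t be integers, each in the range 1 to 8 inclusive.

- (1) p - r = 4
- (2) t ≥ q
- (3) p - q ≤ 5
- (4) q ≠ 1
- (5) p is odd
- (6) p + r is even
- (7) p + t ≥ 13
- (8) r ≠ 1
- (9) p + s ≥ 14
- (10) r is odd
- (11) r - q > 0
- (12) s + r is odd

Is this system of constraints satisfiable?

One satisfying assignment is p = 7, q = 2, r = 3, s = 8, t = 7.
For the less obvious constraints — constraint 1: p - r = 4; constraint 3: p - q = 5 — and the others hold by inspection.

Satisfiable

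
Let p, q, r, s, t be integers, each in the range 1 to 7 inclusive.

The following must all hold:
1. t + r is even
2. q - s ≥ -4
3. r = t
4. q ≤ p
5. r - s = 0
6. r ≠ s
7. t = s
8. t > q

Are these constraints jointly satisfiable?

Unsatisfiable

From constraints 3 and 7, r = t = s, so r = s. But constraint 6 says r ≠ s. Contradiction.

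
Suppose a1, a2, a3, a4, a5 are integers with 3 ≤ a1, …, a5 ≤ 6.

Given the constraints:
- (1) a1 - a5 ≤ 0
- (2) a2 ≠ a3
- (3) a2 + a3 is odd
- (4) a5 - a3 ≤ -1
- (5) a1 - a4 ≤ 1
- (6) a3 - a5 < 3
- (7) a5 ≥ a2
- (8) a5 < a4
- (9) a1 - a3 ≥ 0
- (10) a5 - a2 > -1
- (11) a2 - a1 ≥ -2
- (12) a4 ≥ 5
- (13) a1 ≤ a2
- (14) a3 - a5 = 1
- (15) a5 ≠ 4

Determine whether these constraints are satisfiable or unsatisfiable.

Constraints 1, 4, and 9 give a5 − a1 ≥ 0, a1 − a3 ≥ 0, a3 − a5 ≥ 1.
Adding all 3 inequalities: the left sides telescope to 0, and the right sides sum to 0 + 0 + 1 = 1. So 0 ≥ 1, which is false.

Unsatisfiable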